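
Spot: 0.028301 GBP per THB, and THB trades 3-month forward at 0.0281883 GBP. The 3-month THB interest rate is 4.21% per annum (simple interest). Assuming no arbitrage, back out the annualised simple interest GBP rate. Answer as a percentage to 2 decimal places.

2.60%

T = 3/12 years.
F/S = 0.0281883/0.028301 = 0.9960178 = (growth of GBP) / (growth of THB).
The THB side grows by 1 + 0.0421×3/12 = 1.010525.
That pins the GBP growth at 1.0065009.
r = (1.0065009 − 1)/(3/12) = 0.026004 → 2.60%.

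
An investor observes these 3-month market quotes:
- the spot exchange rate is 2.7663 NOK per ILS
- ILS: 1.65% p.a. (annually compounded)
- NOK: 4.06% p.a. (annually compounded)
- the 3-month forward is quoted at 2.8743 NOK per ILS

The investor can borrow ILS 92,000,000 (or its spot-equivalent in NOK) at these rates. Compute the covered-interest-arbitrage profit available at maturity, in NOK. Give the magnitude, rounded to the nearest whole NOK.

T = 3/12 years.
Keep in ILS, deliver into the forward: 92,000,000·1.00409971947·2.8743 = NOK 265,519,711.78.
Swap to NOK now, deposit: 92,000,000·2.7663·1.00999902698 = NOK 257,044,348.37.
The quoted forward overvalues ILS, so borrow NOK, buy ILS at spot, deposit the ILS at 1.65%, and sell the proceeds forward at 2.8743.
Arbitrage profit = |265,519,711.78 − 257,044,348.37| = NOK 8,475,363.

NOK 8,475,363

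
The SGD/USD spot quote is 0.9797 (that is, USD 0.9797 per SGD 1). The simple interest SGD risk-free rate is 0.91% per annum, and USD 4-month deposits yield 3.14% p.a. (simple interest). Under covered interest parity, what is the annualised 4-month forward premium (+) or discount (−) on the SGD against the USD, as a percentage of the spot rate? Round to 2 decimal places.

+2.22%

T = 4/12 years.
F = S · g_USD/g_SGD = 0.9797 × 1.0104667/1.0030333 = 0.9869605.
(F − S)/S ÷ T = (0.9869605 − 0.9797)/0.9797/(4/12) = 0.022233 → 2.22%.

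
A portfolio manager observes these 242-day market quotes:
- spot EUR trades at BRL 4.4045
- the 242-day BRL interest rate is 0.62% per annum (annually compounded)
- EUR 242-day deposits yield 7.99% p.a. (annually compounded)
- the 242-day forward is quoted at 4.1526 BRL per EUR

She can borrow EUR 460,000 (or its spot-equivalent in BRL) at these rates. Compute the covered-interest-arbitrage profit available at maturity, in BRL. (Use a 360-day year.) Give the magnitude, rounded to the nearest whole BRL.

T = 242/360 years.
Route A — deposit EUR, sell forward: 460,000 × 1.053031004 × 4.1526 = BRL 2,011,495.61.
Route B — convert at spot, deposit BRL: 460,000 × 4.4045 × 1.004163554 = BRL 2,034,505.65.
The quoted forward undervalues EUR, so borrow EUR, convert to BRL at spot, deposit the BRL at 0.62%, and buy EUR forward at 4.1526 to cover the loan.
The gap between the two covered legs is BRL 23,010.

BRL 23,010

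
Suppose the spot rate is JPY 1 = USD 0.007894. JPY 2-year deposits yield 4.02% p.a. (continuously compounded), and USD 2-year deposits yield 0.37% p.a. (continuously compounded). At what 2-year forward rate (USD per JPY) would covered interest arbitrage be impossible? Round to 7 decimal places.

0.0073383

T = 2 years.
Growth of 1 USD over T: e^(0.0037×2) = 1.0074274.
Growth of 1 JPY over T: e^(0.0402×2) = 1.0837205.
CIP: F = S · (grow USD)/(grow JPY) = 0.007894 × 1.0074274/1.0837205 = 0.007338268 USD per JPY.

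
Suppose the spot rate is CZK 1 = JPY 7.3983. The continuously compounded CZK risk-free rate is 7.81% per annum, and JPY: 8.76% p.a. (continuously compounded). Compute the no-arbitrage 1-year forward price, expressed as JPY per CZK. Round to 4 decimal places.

T = 1 year.
Growth of 1 JPY over T: e^(0.0876×1) = 1.0915514.
Growth of 1 CZK over T: e^(0.0781×1) = 1.0812308.
So F = 7.3983 × 1.0915514 / 1.0812308 = 7.468918 (JPY/CZK).

7.4689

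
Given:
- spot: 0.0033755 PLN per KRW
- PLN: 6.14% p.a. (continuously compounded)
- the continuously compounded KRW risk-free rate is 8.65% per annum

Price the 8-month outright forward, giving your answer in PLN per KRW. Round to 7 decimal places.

0.0033195

T = 8/12 years.
PLN growth factor: e^(0.0614×8/12) = 1.0417827.
KRW growth factor: e^(0.0865×8/12) = 1.0593618.
Forward (PLN per KRW) = 0.0033755 × 1.0417827 / 1.0593618 = 0.003319487.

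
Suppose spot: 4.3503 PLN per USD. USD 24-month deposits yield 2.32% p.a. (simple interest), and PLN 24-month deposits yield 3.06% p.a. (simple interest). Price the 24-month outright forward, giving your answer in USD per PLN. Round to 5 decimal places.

T = 2 years.
Growth of 1 PLN over T: 1 + 0.0306×2 = 1.061200.
USD growth factor: 1 + 0.0232×2 = 1.046400.
CIP: F = S · (grow PLN)/(grow USD) = 4.3503 × 1.061200/1.046400 = 4.411829 PLN per USD.
Quoted the other way: 1/4.411829 = 0.22666 USD per PLN.

0.22666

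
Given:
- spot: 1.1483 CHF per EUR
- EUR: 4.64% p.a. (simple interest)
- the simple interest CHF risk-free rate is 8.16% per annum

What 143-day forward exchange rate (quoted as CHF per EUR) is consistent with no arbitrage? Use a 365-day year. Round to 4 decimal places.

T = 143/365 years.
CHF growth factor: 1 + 0.0816×143/365 = 1.0319693.
Growth of 1 EUR over T: 1 + 0.0464×143/365 = 1.0181786.
CIP: F = S · (grow CHF)/(grow EUR) = 1.1483 × 1.0319693/1.0181786 = 1.163853 CHF per EUR.

1.1639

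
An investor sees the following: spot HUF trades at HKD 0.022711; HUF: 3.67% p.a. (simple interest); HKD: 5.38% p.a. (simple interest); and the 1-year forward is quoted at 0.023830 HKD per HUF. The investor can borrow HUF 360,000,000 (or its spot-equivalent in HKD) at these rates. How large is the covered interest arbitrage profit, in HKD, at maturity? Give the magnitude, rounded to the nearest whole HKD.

HKD 277,815

T = 1 year.
Invest the HUF and cover forward: 360,000,000 × 1.036700 × 0.023830 = HKD 8,893,641.96.
Convert at spot and invest in HKD: 360,000,000 × 0.022711 × 1.053800 = HKD 8,615,826.65.
The quoted forward overvalues HUF, so borrow HKD, buy HUF at spot, deposit the HUF at 3.67%, and sell the proceeds forward at 0.023830.
The gap between the two covered legs is HKD 277,815.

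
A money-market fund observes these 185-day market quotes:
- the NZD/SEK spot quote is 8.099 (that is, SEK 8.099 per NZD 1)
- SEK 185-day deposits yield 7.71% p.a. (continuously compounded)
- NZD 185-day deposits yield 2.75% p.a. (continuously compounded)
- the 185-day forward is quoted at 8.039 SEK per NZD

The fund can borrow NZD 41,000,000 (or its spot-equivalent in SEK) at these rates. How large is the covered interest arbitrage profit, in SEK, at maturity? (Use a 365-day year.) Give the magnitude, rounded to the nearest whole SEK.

T = 185/365 years.
Invest the NZD and cover forward: 41,000,000 × 1.01403594795 × 8.039 = SEK 334,225,234.41.
Convert at spot and invest in SEK: 41,000,000 × 8.099 × 1.03985167438 = SEK 345,292,107.14.
The quoted forward undervalues NZD, so borrow NZD, convert to SEK at spot, deposit the SEK at 7.71%, and buy NZD forward at 8.039 to cover the loan.
Arbitrage profit = |334,225,234.41 − 345,292,107.14| = SEK 11,066,873.

SEK 11,066,873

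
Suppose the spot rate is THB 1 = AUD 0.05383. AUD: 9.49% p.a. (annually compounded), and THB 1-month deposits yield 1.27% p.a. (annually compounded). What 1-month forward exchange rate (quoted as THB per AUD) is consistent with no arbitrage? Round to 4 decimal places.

T = 1/12 years.
Growth of 1 AUD over T: (1 + 0.0949)^(1/12) = 1.00758387.
THB growth factor: (1 + 0.0127)^(1/12) = 1.00105222.
CIP: F = S · (grow AUD)/(grow THB) = 0.05383 × 1.00758387/1.00105222 = 0.054181229 AUD per THB.
Quoted the other way: 1/0.054181229 = 18.4566 THB per AUD.

18.4566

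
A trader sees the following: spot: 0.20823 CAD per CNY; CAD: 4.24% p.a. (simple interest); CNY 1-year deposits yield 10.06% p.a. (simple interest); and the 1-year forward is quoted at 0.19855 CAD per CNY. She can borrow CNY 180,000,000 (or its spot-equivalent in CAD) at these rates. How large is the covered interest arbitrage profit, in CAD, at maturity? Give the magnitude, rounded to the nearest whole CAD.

CAD 263,732

T = 1 year.
Route A — deposit CNY, sell forward: 180,000,000 × 1.100600 × 0.19855 = CAD 39,334,343.40.
Route B — convert at spot, deposit CAD: 180,000,000 × 0.20823 × 1.042400 = CAD 39,070,611.36.
The quoted forward overvalues CNY, so borrow CAD, buy CNY at spot, deposit the CNY at 10.06%, and sell the proceeds forward at 0.19855.
Profit = 39,334,343.40 − 39,070,611.36 = CAD 263,732.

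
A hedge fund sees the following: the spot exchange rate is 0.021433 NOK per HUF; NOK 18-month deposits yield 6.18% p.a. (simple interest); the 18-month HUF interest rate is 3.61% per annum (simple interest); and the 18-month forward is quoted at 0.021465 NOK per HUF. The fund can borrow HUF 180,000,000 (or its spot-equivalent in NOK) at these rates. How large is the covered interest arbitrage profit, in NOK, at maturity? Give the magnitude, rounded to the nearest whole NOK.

T = 18/12 years.
Keep in HUF, deliver into the forward: 180,000,000·1.054150·0.021465 = NOK 4,072,919.36.
Swap to NOK now, deposit: 180,000,000·0.021433·1.092700 = NOK 4,215,571.04.
The quoted forward undervalues HUF, so borrow HUF, convert to NOK at spot, deposit the NOK at 6.18%, and buy HUF forward at 0.021465 to cover the loan.
Arbitrage profit = |4,072,919.36 − 4,215,571.04| = NOK 142,652.

NOK 142,652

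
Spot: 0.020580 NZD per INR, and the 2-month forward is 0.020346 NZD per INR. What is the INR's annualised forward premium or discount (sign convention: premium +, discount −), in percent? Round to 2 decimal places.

T = 2/12 years.
(F − S)/S = (0.020346 − 0.02058)/0.02058 = -0.0113703.
Annualise by dividing by T: -0.0113703 / (2/12) = -0.068222 → -6.82%.

-6.82%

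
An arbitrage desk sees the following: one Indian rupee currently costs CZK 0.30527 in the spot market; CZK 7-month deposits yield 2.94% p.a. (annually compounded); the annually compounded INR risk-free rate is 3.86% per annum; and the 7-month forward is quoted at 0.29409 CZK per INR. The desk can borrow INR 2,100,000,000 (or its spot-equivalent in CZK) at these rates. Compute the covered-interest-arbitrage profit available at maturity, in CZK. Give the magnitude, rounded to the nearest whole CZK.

CZK 20,609,668

T = 7/12 years.
Invest the INR and cover forward: 2,100,000,000 × 1.02233882067 × 0.29409 = CZK 631,385,209.92.
Convert at spot and invest in CZK: 2,100,000,000 × 0.30527 × 1.01704638921 = CZK 651,994,877.59.
The quoted forward undervalues INR, so borrow INR, convert to CZK at spot, deposit the CZK at 2.94%, and buy INR forward at 0.29409 to cover the loan.
Profit = 651,994,877.59 − 631,385,209.92 = CZK 20,609,668.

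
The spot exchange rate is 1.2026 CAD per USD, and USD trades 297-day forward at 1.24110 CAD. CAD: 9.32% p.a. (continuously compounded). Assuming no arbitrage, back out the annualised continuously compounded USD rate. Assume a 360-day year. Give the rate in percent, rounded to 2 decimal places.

5.50%

T = 297/360 years.
F/S = 1.2411/1.2026 = 1.0320140 = (growth of CAD) / (growth of USD).
CAD growth factor: e^(0.0932×297/360) = 1.0799233.
That pins the USD growth at 1.0464231.
r = ln(1.0464231)/(297/360) = 0.055003 → 5.50%.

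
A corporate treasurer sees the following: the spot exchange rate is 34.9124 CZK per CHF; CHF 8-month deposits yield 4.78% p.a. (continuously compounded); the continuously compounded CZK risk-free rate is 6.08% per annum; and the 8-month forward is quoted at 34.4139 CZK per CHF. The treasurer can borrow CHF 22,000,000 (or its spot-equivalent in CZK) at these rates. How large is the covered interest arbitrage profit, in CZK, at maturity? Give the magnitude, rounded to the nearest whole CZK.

T = 8/12 years.
Keep in CHF, deliver into the forward: 22,000,000·1.03237984548·34.4139 = CZK 781,620,768.82.
Swap to CZK now, deposit: 22,000,000·34.9124·1.04136602132 = CZK 799,844,915.82.
The quoted forward undervalues CHF, so borrow CHF, convert to CZK at spot, deposit the CZK at 6.08%, and buy CHF forward at 34.4139 to cover the loan.
Profit = 799,844,915.82 − 781,620,768.82 = CZK 18,224,147.

CZK 18,224,147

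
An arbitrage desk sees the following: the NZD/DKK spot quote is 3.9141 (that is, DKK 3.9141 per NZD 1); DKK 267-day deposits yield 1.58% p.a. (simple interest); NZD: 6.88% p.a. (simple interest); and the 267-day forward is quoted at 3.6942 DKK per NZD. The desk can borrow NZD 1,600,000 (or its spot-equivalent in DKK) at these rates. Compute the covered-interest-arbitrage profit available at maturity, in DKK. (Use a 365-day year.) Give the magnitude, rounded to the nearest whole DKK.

T = 267/365 years.
Keep in NZD, deliver into the forward: 1,600,000·1.050327671·3.6942 = DKK 6,208,192.77.
Swap to DKK now, deposit: 1,600,000·3.9141·1.011557808 = DKK 6,334,941.47.
The quoted forward undervalues NZD, so borrow NZD, convert to DKK at spot, deposit the DKK at 1.58%, and buy NZD forward at 3.6942 to cover the loan.
Profit = 6,334,941.47 − 6,208,192.77 = DKK 126,749.

DKK 126,749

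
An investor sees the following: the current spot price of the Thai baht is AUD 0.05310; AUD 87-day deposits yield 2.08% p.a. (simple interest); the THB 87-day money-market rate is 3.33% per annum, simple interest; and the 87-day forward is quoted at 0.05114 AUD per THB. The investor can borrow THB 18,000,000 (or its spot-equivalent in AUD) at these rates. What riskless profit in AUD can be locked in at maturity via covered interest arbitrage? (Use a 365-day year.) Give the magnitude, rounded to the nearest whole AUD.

T = 87/365 years.
Route A — deposit THB, sell forward: 18,000,000 × 1.00793726 × 0.05114 = AUD 927,826.41.
Route B — convert at spot, deposit AUD: 18,000,000 × 0.05310 × 1.00495781 = AUD 960,538.67.
The quoted forward undervalues THB, so borrow THB, convert to AUD at spot, deposit the AUD at 2.08%, and buy THB forward at 0.05114 to cover the loan.
The gap between the two covered legs is AUD 32,712.

AUD 32,712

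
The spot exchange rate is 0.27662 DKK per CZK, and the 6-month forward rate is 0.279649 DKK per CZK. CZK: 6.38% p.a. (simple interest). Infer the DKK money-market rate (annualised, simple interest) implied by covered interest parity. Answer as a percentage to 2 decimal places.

8.64%

T = 6/12 years.
CIP gives F = S · g_DKK/g_CZK, so g_DKK/g_CZK = 0.279649/0.27662 = 1.0109500.
CZK growth factor: 1 + 0.0638×6/12 = 1.031900.
That pins the DKK growth at 1.0431993.
(1.0431993 − 1)/T = 0.086399, i.e. 8.64%.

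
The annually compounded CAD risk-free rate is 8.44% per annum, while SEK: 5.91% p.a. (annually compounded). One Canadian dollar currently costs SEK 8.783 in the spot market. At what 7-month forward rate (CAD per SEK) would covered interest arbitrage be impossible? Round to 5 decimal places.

0.11544

T = 7/12 years.
SEK accumulates by (1 + 0.0591)^(7/12) = 1.034062.
Growth of 1 CAD over T: (1 + 0.0844)^(7/12) = 1.0484005.
Forward (SEK per CAD) = 8.783 × 1.034062 / 1.0484005 = 8.662879.
Invert for CAD per SEK: 1 / 8.662879 = 0.11544.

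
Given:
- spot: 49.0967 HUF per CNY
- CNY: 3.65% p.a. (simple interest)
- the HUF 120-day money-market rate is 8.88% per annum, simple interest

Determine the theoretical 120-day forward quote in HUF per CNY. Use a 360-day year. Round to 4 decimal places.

49.9423

T = 120/360 years.
Growth of 1 HUF over T: 1 + 0.0888×120/360 = 1.029600.
CNY growth factor: 1 + 0.0365×120/360 = 1.01216667.
CIP: F = S · (grow HUF)/(grow CNY) = 49.0967 × 1.029600/1.01216667 = 49.942330 HUF per CNY.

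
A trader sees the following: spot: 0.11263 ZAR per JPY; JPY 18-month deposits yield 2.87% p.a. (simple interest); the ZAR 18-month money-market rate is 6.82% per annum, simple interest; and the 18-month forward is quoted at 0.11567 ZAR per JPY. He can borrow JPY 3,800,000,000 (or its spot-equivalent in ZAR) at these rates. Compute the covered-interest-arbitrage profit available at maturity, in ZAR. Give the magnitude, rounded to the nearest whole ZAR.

ZAR 13,309,331

T = 18/12 years.
Keep in JPY, deliver into the forward: 3,800,000,000·1.043050·0.11567 = ZAR 458,468,455.30.
Swap to ZAR now, deposit: 3,800,000,000·0.11263·1.102300 = ZAR 471,777,786.20.
The quoted forward undervalues JPY, so borrow JPY, convert to ZAR at spot, deposit the ZAR at 6.82%, and buy JPY forward at 0.11567 to cover the loan.
The gap between the two covered legs is ZAR 13,309,331.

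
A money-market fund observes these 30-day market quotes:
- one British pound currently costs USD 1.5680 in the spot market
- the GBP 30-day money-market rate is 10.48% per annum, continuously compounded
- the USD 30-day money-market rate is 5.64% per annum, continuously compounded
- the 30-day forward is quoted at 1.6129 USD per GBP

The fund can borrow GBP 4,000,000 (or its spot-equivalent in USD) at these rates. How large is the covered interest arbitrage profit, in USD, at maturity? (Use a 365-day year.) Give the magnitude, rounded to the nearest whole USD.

T = 30/365 years.
Invest the GBP and cover forward: 4,000,000 × 1.008650903 × 1.6129 = USD 6,507,412.17.
Convert at spot and invest in USD: 4,000,000 × 1.5680 × 1.004646378 = USD 6,301,142.08.
The quoted forward overvalues GBP, so borrow USD, buy GBP at spot, deposit the GBP at 10.48%, and sell the proceeds forward at 1.6129.
The gap between the two covered legs is USD 206,270.

USD 206,270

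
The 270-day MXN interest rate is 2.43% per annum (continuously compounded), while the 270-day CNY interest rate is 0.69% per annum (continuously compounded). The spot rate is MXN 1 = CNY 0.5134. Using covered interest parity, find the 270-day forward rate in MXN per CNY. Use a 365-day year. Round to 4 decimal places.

1.9730

T = 270/365 years.
CNY accumulates by e^(0.0069×270/365) = 1.0051172.
MXN accumulates by e^(0.0243×270/365) = 1.0181379.
Forward (CNY per MXN) = 0.5134 × 1.0051172 / 1.0181379 = 0.5068343.
Quoted the other way: 1/0.5068343 = 1.9730 MXN per CNY.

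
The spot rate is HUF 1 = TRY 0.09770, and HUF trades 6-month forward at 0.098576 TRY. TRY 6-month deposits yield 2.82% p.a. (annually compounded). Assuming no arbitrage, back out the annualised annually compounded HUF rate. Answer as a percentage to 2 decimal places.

T = 6/12 years.
F/S = 0.098576/0.0977 = 1.0089662 = (growth of TRY) / (growth of HUF).
The TRY side grows by (1 + 0.0282)^(6/12) = 1.014002.
That pins the HUF growth at 1.004991.
r = 1.004991^(12/6) − 1 = 0.010007 → 1.00%.

1.00%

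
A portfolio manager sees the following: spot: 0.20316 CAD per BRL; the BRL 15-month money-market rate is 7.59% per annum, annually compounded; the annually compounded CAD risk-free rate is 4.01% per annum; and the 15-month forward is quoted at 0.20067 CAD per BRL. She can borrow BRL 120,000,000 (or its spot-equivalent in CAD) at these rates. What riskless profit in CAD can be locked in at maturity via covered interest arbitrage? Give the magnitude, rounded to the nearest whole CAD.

CAD 779,033

T = 15/12 years.
Invest the BRL and cover forward: 120,000,000 × 1.0957585912 × 0.20067 = CAD 26,386,305.18.
Convert at spot and invest in CAD: 120,000,000 × 0.20316 × 1.050373776 = CAD 25,607,272.36.
The quoted forward overvalues BRL, so borrow CAD, buy BRL at spot, deposit the BRL at 7.59%, and sell the proceeds forward at 0.20067.
Profit = 26,386,305.18 − 25,607,272.36 = CAD 779,033.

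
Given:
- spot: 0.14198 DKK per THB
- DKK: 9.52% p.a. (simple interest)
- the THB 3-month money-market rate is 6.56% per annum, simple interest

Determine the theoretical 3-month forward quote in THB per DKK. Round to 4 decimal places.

T = 3/12 years.
Growth of 1 DKK over T: 1 + 0.0952×3/12 = 1.023800.
THB growth factor: 1 + 0.0656×3/12 = 1.016400.
Forward (DKK per THB) = 0.14198 × 1.023800 / 1.016400 = 0.1430137.
Quoted the other way: 1/0.1430137 = 6.9923 THB per DKK.

6.9923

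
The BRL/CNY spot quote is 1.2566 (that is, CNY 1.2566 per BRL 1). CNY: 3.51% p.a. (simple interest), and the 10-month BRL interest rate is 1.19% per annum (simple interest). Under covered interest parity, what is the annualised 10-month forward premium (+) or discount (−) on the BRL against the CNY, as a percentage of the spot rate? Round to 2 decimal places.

T = 10/12 years.
No-arbitrage forward: 1.2566 × 1.029250 / 1.0099167 = 1.2806557 CNY/BRL.
(F − S)/S ÷ T = (1.2806557 − 1.2566)/1.2566/(10/12) = 0.022972 → 2.30%.

+2.30%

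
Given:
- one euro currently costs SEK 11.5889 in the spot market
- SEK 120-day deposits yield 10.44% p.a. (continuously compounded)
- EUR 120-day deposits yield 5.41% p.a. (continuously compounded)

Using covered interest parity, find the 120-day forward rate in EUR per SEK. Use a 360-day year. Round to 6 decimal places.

T = 120/360 years.
SEK accumulates by e^(0.1044×120/360) = 1.0354126.
Growth of 1 EUR over T: e^(0.0541×120/360) = 1.0181969.
So F = 11.5889 × 1.0354126 / 1.0181969 = 11.78485 (SEK/EUR).
Invert for EUR per SEK: 1 / 11.78485 = 0.084855.

0.084855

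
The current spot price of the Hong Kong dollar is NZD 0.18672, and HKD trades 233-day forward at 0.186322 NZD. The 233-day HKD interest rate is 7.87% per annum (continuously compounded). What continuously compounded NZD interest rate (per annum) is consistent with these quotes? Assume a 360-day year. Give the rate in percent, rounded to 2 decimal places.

7.54%

T = 233/360 years.
F/S = 0.186322/0.18672 = 0.9978685 = (growth of NZD) / (growth of HKD).
The HKD side grows by e^(0.0787×233/360) = 1.052256.
That pins the NZD growth at 1.0500131.
r = ln(1.0500131)/(233/360) = 0.075403 → 7.54%.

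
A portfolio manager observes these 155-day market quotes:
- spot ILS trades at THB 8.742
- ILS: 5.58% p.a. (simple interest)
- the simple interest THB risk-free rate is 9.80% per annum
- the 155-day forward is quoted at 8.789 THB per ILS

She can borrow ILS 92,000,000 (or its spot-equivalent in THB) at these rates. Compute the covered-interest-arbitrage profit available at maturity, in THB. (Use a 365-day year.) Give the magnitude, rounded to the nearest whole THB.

T = 155/365 years.
Invest the ILS and cover forward: 92,000,000 × 1.02369589041 × 8.789 = THB 827,748,212.63.
Convert at spot and invest in THB: 92,000,000 × 8.742 × 1.04161643836 = THB 837,734,603.18.
The quoted forward undervalues ILS, so borrow ILS, convert to THB at spot, deposit the THB at 9.80%, and buy ILS forward at 8.789 to cover the loan.
Profit = 837,734,603.18 − 827,748,212.63 = THB 9,986,391.

THB 9,986,391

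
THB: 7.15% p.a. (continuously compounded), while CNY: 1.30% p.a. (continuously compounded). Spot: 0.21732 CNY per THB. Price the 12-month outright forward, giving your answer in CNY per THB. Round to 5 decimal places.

0.20497

T = 1 year.
CNY accumulates by e^(0.0130×1) = 1.0130849.
THB growth factor: e^(0.0715×1) = 1.0741182.
CIP: F = S · (grow CNY)/(grow THB) = 0.21732 × 1.0130849/1.0741182 = 0.2049715 CNY per THB.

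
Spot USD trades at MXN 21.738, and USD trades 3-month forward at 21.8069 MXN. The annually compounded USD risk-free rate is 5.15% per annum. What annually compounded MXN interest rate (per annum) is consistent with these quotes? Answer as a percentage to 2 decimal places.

T = 3/12 years.
F/S = 21.8069/21.738 = 1.0031696 = (growth of MXN) / (growth of USD).
USD growth factor: (1 + 0.0515)^(3/12) = 1.0126336.
That pins the MXN growth at 1.0158432.
Annualise: 1.0158432^(12/3) − 1 = 0.064895 = 6.49%.

6.49%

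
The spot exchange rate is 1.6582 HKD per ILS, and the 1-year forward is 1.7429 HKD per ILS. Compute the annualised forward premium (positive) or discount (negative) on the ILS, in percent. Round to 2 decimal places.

+5.11%

T = 1 year.
(F − S)/S = (1.7429 − 1.6582)/1.6582 = 0.0510795.
Per annum: 0.0510795 / 1 = 0.051079 = 5.11%.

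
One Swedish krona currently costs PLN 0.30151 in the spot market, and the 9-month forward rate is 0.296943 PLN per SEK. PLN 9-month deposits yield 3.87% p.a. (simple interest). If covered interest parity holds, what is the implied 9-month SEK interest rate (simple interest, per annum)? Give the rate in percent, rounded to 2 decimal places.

5.98%

T = 9/12 years.
F/S = 0.296943/0.30151 = 0.9848529 = (growth of PLN) / (growth of SEK).
PLN growth factor: 1 + 0.0387×9/12 = 1.029025.
So the SEK growth factor = 1.0448515.
r = (1.0448515 − 1)/(9/12) = 0.059802 → 5.98%.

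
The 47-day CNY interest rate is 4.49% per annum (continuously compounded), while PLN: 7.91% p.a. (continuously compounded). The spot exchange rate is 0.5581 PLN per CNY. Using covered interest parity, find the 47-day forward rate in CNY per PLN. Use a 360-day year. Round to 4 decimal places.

1.7838

T = 47/360 years.
PLN growth factor: e^(0.0791×47/360) = 1.0103805.
CNY growth factor: e^(0.0449×47/360) = 1.0058792.
CIP: F = S · (grow PLN)/(grow CNY) = 0.5581 × 1.0103805/1.0058792 = 0.5605975 PLN per CNY.
Invert for CNY per PLN: 1 / 0.5605975 = 1.7838.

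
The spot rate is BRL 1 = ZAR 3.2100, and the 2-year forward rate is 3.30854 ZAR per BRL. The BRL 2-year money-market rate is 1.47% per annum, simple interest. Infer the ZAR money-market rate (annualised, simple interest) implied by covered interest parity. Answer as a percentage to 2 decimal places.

3.05%

T = 2 years.
CIP gives F = S · g_ZAR/g_BRL, so g_ZAR/g_BRL = 3.30854/3.21 = 1.0306978.
The BRL side grows by 1 + 0.0147×2 = 1.029400.
Hence g_ZAR = 1.0610003.
r = (1.0610003 − 1)/2 = 0.030500 → 3.05%.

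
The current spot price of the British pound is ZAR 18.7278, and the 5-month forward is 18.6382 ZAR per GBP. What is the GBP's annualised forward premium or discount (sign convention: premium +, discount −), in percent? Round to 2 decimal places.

T = 5/12 years.
GBP trades forward at -0.47843% vs spot over the period.
Annualise by dividing by T: -0.0047843 / (5/12) = -0.011482 → -1.15%.

-1.15%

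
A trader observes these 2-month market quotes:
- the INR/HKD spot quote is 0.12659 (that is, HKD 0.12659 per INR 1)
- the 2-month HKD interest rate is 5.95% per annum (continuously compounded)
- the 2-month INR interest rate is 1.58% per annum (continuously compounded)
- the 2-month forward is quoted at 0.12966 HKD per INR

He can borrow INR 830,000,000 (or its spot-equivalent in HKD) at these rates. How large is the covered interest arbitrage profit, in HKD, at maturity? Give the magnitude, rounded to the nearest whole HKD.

HKD 1,784,742

T = 2/12 years.
Invest the INR and cover forward: 830,000,000 × 1.0026368036 × 0.12966 = HKD 107,901,567.00.
Convert at spot and invest in HKD: 830,000,000 × 0.12659 × 1.00996599974 = HKD 106,116,824.60.
The quoted forward overvalues INR, so borrow HKD, buy INR at spot, deposit the INR at 1.58%, and sell the proceeds forward at 0.12966.
The gap between the two covered legs is HKD 1,784,742.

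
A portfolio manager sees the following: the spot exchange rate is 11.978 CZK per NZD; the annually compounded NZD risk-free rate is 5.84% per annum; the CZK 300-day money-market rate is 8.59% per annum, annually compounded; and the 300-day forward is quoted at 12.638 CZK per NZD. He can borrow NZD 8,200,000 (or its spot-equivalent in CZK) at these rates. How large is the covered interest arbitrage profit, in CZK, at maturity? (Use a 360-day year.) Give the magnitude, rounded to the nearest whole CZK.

T = 300/360 years.
Keep in NZD, deliver into the forward: 8,200,000·1.04843503712·12.638 = CZK 108,651,000.39.
Swap to CZK now, deposit: 8,200,000·11.978·1.07108727799 = CZK 105,201,764.01.
The quoted forward overvalues NZD, so borrow CZK, buy NZD at spot, deposit the NZD at 5.84%, and sell the proceeds forward at 12.638.
Arbitrage profit = |108,651,000.39 − 105,201,764.01| = CZK 3,449,236.

CZK 3,449,236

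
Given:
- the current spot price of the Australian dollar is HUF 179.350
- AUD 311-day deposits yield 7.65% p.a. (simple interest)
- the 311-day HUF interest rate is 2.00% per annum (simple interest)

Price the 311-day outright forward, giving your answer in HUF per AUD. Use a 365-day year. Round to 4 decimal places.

171.2442

T = 311/365 years.
HUF growth factor: 1 + 0.0200×311/365 = 1.017041096.
Growth of 1 AUD over T: 1 + 0.0765×311/365 = 1.065182192.
So F = 179.35 × 1.017041096 / 1.065182192 = 171.244245 (HUF/AUD).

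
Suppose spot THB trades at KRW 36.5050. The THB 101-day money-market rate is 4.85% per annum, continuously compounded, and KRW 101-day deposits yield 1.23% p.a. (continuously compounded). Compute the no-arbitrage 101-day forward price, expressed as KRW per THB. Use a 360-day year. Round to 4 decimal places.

T = 101/360 years.
Growth of 1 KRW over T: e^(0.0123×101/360) = 1.00345679.
THB accumulates by e^(0.0485×101/360) = 1.01369994.
CIP: F = S · (grow KRW)/(grow THB) = 36.505 × 1.00345679/1.01369994 = 36.136127 KRW per THB.

36.1361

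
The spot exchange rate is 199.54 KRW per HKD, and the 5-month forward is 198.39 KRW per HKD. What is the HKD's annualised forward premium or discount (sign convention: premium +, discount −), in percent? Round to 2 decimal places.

T = 5/12 years.
Period premium: (198.39 − 199.54)/199.54 = -0.0057633.
×(1/T) gives -1.38% p.a.

-1.38%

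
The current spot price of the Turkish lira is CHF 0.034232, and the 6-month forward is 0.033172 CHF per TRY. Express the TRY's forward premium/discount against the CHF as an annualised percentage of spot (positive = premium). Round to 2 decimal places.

-6.19%

T = 6/12 years.
(F − S)/S = (0.033172 − 0.034232)/0.034232 = -0.0309652.
×(1/T) gives -6.19% p.a.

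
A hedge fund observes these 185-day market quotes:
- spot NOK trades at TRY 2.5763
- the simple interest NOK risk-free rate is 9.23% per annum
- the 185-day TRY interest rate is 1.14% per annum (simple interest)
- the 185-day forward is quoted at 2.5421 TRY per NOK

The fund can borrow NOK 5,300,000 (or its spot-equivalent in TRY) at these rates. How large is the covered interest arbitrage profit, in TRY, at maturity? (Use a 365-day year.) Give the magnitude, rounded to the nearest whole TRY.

T = 185/365 years.
Keep in NOK, deliver into the forward: 5,300,000·1.0467821918·2.5421 = TRY 14,103,432.55.
Swap to TRY now, deposit: 5,300,000·2.5763·1.0057780822 = TRY 13,733,286.19.
The quoted forward overvalues NOK, so borrow TRY, buy NOK at spot, deposit the NOK at 9.23%, and sell the proceeds forward at 2.5421.
Profit = 14,103,432.55 − 13,733,286.19 = TRY 370,146.

TRY 370,146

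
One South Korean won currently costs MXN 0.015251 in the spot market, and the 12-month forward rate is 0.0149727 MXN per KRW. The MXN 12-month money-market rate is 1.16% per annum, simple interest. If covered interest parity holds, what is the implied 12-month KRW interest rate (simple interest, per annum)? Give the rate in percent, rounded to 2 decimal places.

T = 1 year.
By CIP, F/S equals the MXN-to-KRW growth ratio: 0.0149727/0.015251 = 0.9817520.
MXN growth factor: 1 + 0.0116×1 = 1.011600.
So the KRW growth factor = 1.0304028.
r = (1.0304028 − 1)/1 = 0.030403 → 3.04%.

3.04%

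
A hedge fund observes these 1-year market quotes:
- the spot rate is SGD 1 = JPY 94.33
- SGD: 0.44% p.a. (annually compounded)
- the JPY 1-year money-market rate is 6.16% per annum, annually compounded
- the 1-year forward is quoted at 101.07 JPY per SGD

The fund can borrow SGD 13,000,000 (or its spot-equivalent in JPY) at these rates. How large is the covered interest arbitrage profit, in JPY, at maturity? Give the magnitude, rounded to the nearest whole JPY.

JPY 17,861,740

T = 1 year.
Invest the SGD and cover forward: 13,000,000 × 1.004400 × 101.07 = JPY 1,319,691,204.00.
Convert at spot and invest in JPY: 13,000,000 × 94.33 × 1.061600 = JPY 1,301,829,464.00.
The quoted forward overvalues SGD, so borrow JPY, buy SGD at spot, deposit the SGD at 0.44%, and sell the proceeds forward at 101.07.
Arbitrage profit = |1,319,691,204.00 − 1,301,829,464.00| = JPY 17,861,740.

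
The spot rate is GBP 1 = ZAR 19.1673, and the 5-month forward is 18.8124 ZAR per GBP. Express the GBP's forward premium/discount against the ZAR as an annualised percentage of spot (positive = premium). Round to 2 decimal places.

T = 5/12 years.
GBP trades forward at -1.85159% vs spot over the period.
Per annum: -0.0185159 / (5/12) = -0.044438 = -4.44%.

-4.44%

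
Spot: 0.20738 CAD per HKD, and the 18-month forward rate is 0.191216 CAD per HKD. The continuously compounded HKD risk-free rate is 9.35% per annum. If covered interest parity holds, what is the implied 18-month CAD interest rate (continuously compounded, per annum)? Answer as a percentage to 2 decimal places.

T = 18/12 years.
F/S = 0.191216/0.20738 = 0.9220561 = (growth of CAD) / (growth of HKD).
The HKD side grows by e^(0.0935×18/12) = 1.1505614.
Hence g_CAD = 1.0608822.
r = ln(1.0608822)/(18/12) = 0.039401 → 3.94%.

3.94%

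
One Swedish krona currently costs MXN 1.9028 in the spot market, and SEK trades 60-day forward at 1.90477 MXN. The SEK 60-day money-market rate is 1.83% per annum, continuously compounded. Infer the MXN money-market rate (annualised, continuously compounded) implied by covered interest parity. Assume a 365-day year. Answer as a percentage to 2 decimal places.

2.46%

T = 60/365 years.
By CIP, F/S equals the MXN-to-SEK growth ratio: 1.90477/1.9028 = 1.0010353.
The SEK side grows by e^(0.0183×60/365) = 1.0030127.
Hence g_MXN = 1.0040511.
Take logs: ln 1.0040511 / (60/365) = 0.024594, so 2.46%.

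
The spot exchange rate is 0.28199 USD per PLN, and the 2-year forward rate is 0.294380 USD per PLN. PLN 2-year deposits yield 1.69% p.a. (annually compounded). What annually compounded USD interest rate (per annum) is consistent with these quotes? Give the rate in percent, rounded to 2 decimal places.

3.90%

T = 2 years.
F/S = 0.29438/0.28199 = 1.0439377 = (growth of USD) / (growth of PLN).
PLN growth factor: (1 + 0.0169)^2 = 1.0340856.
That pins the USD growth at 1.0795209.
Annualise: 1.0795209^(1/2) − 1 = 0.039000 = 3.90%.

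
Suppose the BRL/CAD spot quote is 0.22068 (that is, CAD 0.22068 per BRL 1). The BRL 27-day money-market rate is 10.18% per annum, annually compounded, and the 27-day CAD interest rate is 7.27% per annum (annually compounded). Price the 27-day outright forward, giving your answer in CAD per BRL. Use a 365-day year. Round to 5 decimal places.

0.22024

T = 27/365 years.
CAD growth factor: (1 + 0.0727)^(27/365) = 1.0052048.
Growth of 1 BRL over T: (1 + 0.1018)^(27/365) = 1.0071971.
So F = 0.22068 × 1.0052048 / 1.0071971 = 0.2202435 (CAD/BRL).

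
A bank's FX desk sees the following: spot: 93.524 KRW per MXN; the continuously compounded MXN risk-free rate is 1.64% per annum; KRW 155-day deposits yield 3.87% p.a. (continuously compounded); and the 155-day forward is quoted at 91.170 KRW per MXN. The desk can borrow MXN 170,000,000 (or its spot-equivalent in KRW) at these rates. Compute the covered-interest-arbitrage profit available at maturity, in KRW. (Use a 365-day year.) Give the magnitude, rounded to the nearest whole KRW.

T = 155/365 years.
Route A — deposit MXN, sell forward: 170,000,000 × 1.006988691277 × 91.170 = KRW 15,607,217,027.23.
Route B — convert at spot, deposit KRW: 170,000,000 × 93.524 × 1.016570031627 = KRW 16,162,528,258.44.
The quoted forward undervalues MXN, so borrow MXN, convert to KRW at spot, deposit the KRW at 3.87%, and buy MXN forward at 91.170 to cover the loan.
Profit = 16,162,528,258.44 − 15,607,217,027.23 = KRW 555,311,231.

KRW 555,311,231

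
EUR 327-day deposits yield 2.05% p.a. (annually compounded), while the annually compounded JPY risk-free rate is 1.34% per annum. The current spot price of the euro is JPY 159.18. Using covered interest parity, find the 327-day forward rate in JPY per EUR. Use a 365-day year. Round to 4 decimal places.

158.1875

T = 327/365 years.
JPY growth factor: (1 + 0.0134)^(327/365) = 1.011996599.
EUR growth factor: (1 + 0.0205)^(327/365) = 1.018346301.
CIP: F = S · (grow JPY)/(grow EUR) = 159.18 × 1.011996599/1.018346301 = 158.187464 JPY per EUR.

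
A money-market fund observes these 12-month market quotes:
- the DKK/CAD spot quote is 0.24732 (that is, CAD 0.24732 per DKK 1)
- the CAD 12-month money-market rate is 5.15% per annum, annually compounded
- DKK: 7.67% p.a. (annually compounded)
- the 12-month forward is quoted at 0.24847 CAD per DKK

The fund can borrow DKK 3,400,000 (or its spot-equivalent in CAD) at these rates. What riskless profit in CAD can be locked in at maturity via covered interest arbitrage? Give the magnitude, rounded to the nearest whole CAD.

CAD 25,400

T = 1 year.
Keep in DKK, deliver into the forward: 3,400,000·1.076700·0.24847 = CAD 909,594.01.
Swap to CAD now, deposit: 3,400,000·0.24732·1.051500 = CAD 884,193.73.
The quoted forward overvalues DKK, so borrow CAD, buy DKK at spot, deposit the DKK at 7.67%, and sell the proceeds forward at 0.24847.
Arbitrage profit = |909,594.01 − 884,193.73| = CAD 25,400.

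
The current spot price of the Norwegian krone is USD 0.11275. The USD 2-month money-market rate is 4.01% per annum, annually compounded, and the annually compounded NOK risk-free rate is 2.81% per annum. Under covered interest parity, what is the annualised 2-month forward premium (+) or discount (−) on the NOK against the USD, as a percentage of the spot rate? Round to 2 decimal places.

T = 2/12 years.
No-arbitrage forward: 0.11275 × 1.0065743 / 1.0046294 = 0.11296828 USD/NOK.
Annualised premium = (F − S)/S × (1/T) = (0.11296828 − 0.11275)/0.11275 ÷ (2/12) = 1.16%.

+1.16%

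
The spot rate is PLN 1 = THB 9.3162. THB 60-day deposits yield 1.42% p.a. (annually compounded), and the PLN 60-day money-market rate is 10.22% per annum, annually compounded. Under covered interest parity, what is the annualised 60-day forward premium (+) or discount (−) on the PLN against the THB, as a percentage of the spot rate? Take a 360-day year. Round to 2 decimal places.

-8.26%

T = 60/360 years.
CIP forward (THB per PLN) = 9.3162 × 1.0023528/1.0163503 = 9.1878943.
(F − S)/S ÷ T = (9.1878943 − 9.3162)/9.3162/(60/360) = -0.082634 → -8.26%.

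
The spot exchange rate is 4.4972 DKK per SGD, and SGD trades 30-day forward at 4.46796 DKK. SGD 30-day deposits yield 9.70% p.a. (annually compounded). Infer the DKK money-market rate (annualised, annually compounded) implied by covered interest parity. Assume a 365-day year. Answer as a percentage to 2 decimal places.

T = 30/365 years.
By CIP, F/S equals the DKK-to-SGD growth ratio: 4.46796/4.4972 = 0.9934982.
SGD growth factor: (1 + 0.0970)^(30/365) = 1.0076383.
So the DKK growth factor = 1.0010868.
Annualise: 1.0010868^(365/30) − 1 = 0.013303 = 1.33%.

1.33%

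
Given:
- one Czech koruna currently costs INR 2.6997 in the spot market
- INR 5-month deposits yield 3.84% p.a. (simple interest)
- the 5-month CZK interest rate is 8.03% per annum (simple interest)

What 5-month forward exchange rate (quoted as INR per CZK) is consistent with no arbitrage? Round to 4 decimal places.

2.6541

T = 5/12 years.
INR growth factor: 1 + 0.0384×5/12 = 1.016000.
CZK growth factor: 1 + 0.0803×5/12 = 1.0334583.
Forward (INR per CZK) = 2.6997 × 1.016000 / 1.0334583 = 2.654094.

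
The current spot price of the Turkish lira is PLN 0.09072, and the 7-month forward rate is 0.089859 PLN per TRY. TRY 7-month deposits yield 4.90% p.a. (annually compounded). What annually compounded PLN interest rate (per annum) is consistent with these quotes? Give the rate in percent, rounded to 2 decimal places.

T = 7/12 years.
CIP gives F = S · g_PLN/g_TRY, so g_PLN/g_TRY = 0.089859/0.09072 = 0.9905093.
TRY growth factor: (1 + 0.0490)^(7/12) = 1.0282981.
Hence g_PLN = 1.0185388.
r = 1.0185388^(12/7) − 1 = 0.031991 → 3.20%.

3.20%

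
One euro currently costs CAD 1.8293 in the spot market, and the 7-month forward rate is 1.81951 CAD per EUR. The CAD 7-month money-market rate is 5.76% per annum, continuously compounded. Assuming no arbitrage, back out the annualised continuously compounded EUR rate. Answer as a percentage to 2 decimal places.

6.68%

T = 7/12 years.
F/S = 1.81951/1.8293 = 0.9946482 = (growth of CAD) / (growth of EUR).
CAD growth factor: e^(0.0576×7/12) = 1.0341709.
Hence g_EUR = 1.0397354.
Take logs: ln 1.0397354 / (7/12) = 0.066799, so 6.68%.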